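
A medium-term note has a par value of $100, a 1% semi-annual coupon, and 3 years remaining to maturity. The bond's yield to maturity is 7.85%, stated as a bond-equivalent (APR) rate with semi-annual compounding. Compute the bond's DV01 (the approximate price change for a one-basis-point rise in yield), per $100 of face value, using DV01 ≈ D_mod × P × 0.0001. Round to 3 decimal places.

$0.023

Periodic yield y = 0.03925.
  t   CF        PV=CF/(1+0.03925)^t    t·PV
  1         0.50         0.4811         0.4811
  2         0.50         0.4629         0.9259
  3         0.50         0.4455         1.3364
  4         0.50         0.4286         1.7145
  5         0.50         0.4124         2.0622
  6       100.50        79.7712       478.6269
  Σ                     82.0018       485.1471
P = 82.0018; D_Mac = 5.91630 half-year periods = 2.95815 yrs; D_mod = 2.84643 yrs.
DV01 ≈ 2.84643 × 82.0018 × 0.0001 = 0.023341.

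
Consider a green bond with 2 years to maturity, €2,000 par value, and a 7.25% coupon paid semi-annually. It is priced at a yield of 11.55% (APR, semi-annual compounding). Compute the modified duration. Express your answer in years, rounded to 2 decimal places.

Periodic yield y = 0.05775. First find Macaulay duration:
  t   CF        PV=CF/(1+0.05775)^t    t·PV
  1        72.50        68.5417        68.5417
  2        72.50        64.7995       129.5991
  3        72.50        61.2617       183.7850
  4     2,072.50     1,655.6266     6,622.5065
  Σ                  1,850.2296     7,004.4324
P = 1,850.2296; Macaulay duration = 7,004.4324 / 1,850.2296 = 3.78571 half-year periods = 1.89285 years.
Modified duration = D_Mac / (1 + y) = 1.89285 / 1.05775 = 1.78951 years.

1.79 years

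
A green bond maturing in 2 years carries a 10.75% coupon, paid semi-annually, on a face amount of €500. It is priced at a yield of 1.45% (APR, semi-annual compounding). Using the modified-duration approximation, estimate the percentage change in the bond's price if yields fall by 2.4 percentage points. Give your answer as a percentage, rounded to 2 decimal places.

Periodic yield y = 0.00725. Modified duration first:
  t   CF        PV=CF/(1+0.00725)^t    t·PV
  1       26.875        26.6816        26.6816
  2       26.875        26.4895        52.9790
  3       26.875        26.2988        78.8965
  4      526.875       511.8686     2,047.4744
  Σ                    591.3385     2,206.0315
P = 591.3385; D_Mac = 3.73057 half-year periods = 1.86529 yrs; D_mod = 1.86529/(1+0.00725) = 1.85186 yrs.
ΔP/P ≈ -D_mod · Δy = -1.85186 × (-0.024) = +0.044445 = +4.4445%.

+4.44%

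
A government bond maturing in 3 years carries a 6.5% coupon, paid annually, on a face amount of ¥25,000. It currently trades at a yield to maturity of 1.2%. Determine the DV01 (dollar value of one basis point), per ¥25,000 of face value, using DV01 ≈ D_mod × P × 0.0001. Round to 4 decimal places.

¥8.0876

Periodic yield y = 0.012.
  t   CF        PV=CF/(1+0.012)^t    t·PV
  1     1,625.00     1,605.7312     1,605.7312
  2     1,625.00     1,586.6909     3,173.3819
  3    26,625.00    25,689.0521    77,067.1562
  Σ                 28,881.4742    81,846.2693
P = 28,881.4742; D_Mac = 2.83387 yrs; D_mod = 2.80026 yrs.
DV01 ≈ 2.80026 × 28,881.4742 × 0.0001 = 8.087576.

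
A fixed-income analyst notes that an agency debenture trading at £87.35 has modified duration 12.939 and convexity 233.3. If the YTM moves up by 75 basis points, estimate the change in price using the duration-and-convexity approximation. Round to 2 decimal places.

Duration effect: -D_mod·Δy = -12.939 × (+0.0075) = -0.0970425
Convexity effect: ½·C·(Δy)² = 0.5 × 233.3 × (0.0075)² = +0.0065615625
ΔP/P ≈ -0.0970425 + 0.0065615625 = -0.0904809375
ΔP ≈ 87.35 × (-0.0904809375) = -7.903509890625.

-£7.90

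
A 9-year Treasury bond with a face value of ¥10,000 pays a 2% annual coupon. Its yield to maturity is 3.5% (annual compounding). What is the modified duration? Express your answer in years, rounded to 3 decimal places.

Periodic yield y = 0.035. First find Macaulay duration:
  t   CF        PV=CF/(1+0.035)^t    t·PV
  1       200.00       193.2367       193.2367
  2       200.00       186.7021       373.4043
  3       200.00       180.3885       541.1656
  4       200.00       174.2884       697.1538
  5       200.00       168.3946       841.9732
  6       200.00       162.7001       976.2008
  7       200.00       157.1982     1,100.3873
  8       200.00       151.8823     1,215.0585
  9    10,200.00     7,484.0559    67,356.5032
  Σ                  8,858.8470    73,295.0834
P = 8,858.8470; Macaulay duration = 73,295.0834 / 8,858.8470 = 8.27366 years.
Modified duration = D_Mac / (1 + y) = 8.27366 / 1.035 = 7.99387 years.

7.994 years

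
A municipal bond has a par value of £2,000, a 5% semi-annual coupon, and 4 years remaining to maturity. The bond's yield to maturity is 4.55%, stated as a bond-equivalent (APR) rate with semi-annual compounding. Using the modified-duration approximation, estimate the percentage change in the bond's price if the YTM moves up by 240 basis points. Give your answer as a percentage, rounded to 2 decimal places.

Periodic yield y = 0.02275. Modified duration first:
  t   CF        PV=CF/(1+0.02275)^t    t·PV
  1        50.00        48.8878        48.8878
  2        50.00        47.8003        95.6007
  3        50.00        46.7371       140.2112
  4        50.00        45.6975       182.7898
  5        50.00        44.6810       223.4048
  6        50.00        43.6871       262.1225
  7        50.00        42.7153       299.0072
  8     2,050.00     1,712.3714    13,698.9709
  Σ                  2,032.5774    14,950.9950
P = 2,032.5774; D_Mac = 7.35568 half-year periods = 3.67784 yrs; D_mod = 3.67784/(1+0.02275) = 3.59603 yrs.
ΔP/P ≈ -D_mod · Δy = -3.59603 × (+0.024) = -0.086305 = -8.6305%.

-8.63%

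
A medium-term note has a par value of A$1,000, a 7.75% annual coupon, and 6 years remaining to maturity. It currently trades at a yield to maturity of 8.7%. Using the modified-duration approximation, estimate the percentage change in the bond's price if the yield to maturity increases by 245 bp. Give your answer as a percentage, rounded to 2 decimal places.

Periodic yield y = 0.087. Modified duration first:
  t   CF        PV=CF/(1+0.087)^t    t·PV
  1        77.50        71.2971        71.2971
  2        77.50        65.5908       131.1815
  3        77.50        60.3411       181.0232
  4        77.50        55.5116       222.0463
  5        77.50        51.0686       255.3430
  6     1,077.50       653.1907     3,919.1444
  Σ                    956.9999     4,780.0356
P = 956.9999; D_Mac = 4.99481 yrs; D_mod = 4.99481/(1+0.087) = 4.59504 yrs.
ΔP/P ≈ -D_mod · Δy = -4.59504 × (+0.0245) = -0.112579 = -11.2579%.

-11.26%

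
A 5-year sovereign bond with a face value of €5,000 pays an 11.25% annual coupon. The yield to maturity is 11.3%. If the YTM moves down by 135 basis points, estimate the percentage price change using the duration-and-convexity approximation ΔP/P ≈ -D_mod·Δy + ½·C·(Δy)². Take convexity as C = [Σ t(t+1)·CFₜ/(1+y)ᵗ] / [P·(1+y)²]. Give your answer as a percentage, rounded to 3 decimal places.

+5.122%

With y = 0.113:
  t   CF        PV=CF/(1+0.113)^t    t·PV        t(t+1)·PV
  1       562.50       505.3908       505.3908       1,010.7817
  2       562.50       454.0798       908.1596       2,724.4789
  3       562.50       407.9783     1,223.9348       4,895.7393
  4       562.50       366.5573     1,466.2292       7,331.1459
  5     5,562.50     3,256.8233    16,284.1167      97,704.7003
  Σ                  4,990.8296    20,387.8312     113,666.8461
P = 4,990.8296; D_Mac = 4.08506 yrs; D_mod = 3.67031 yrs; C = 18.38530.
Duration effect: -3.67031 × (-0.0135) = +0.049549
Convexity effect: 0.5 × 18.38530 × (-0.0135)² = +0.0016754
ΔP/P ≈ +0.049549 + 0.0016754 = +0.051225 = +5.1225%.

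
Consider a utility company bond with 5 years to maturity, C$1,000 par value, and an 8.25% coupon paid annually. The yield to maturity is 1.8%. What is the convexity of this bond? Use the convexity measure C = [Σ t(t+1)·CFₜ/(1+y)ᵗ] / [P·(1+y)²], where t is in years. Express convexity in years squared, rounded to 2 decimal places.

24.25

With y = 0.018:
  t   CF        PV=CF/(1+0.018)^t    t·PV        t(t+1)·PV
  1        82.50        81.0413        81.0413         162.0825
  2        82.50        79.6083       159.2166         477.6498
  3        82.50        78.2007       234.6021         938.4083
  4        82.50        76.8180       307.2719       1,536.3594
  5     1,082.50       990.1227     4,950.6135      29,703.6808
  Σ                  1,305.7909     5,732.7453      32,818.1810
P = 1,305.7909.
Convexity = Σ t(t+1)·PV / [P·(1+y)²] = 32,818.1810 / (1,305.7909 × 1.036324) = 24.25187.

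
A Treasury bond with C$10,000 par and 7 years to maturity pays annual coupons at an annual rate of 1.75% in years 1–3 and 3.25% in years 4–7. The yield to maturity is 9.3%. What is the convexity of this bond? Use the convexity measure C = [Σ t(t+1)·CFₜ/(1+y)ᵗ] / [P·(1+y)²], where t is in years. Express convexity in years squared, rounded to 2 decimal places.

With y = 0.093:
  t   CF        PV=CF/(1+0.093)^t    t·PV        t(t+1)·PV
  1       175.00       160.1098       160.1098         320.2196
  2       175.00       146.4865       292.9731         878.9192
  3       175.00       134.0225       402.0674       1,608.2694
  4       325.00       227.7208       910.8832       4,554.4161
  5       325.00       208.3447     1,041.7237       6,250.3424
  6       325.00       190.6173     1,143.7040       8,005.9280
  7    10,325.00     5,540.4996    38,783.4971     310,267.9768
  Σ                  6,607.8013    42,734.9583     331,886.0715
P = 6,607.8013.
Convexity = Σ t(t+1)·PV / [P·(1+y)²] = 331,886.0715 / (6,607.8013 × 1.194649) = 42.04281.

42.04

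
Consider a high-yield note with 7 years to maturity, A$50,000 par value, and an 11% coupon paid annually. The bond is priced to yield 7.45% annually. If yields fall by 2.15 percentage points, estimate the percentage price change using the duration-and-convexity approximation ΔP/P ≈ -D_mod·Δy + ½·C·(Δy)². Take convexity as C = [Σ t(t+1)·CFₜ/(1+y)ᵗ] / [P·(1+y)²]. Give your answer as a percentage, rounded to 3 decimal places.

With y = 0.0745:
  t   CF        PV=CF/(1+0.0745)^t    t·PV        t(t+1)·PV
  1     5,500.00     5,118.6598     5,118.6598      10,237.3197
  2     5,500.00     4,763.7597     9,527.5195      28,582.5584
  3     5,500.00     4,433.4665    13,300.3995      53,201.5979
  4     5,500.00     4,126.0740    16,504.2959      82,521.4795
  5     5,500.00     3,839.9944    19,199.9720     115,199.8318
  6     5,500.00     3,573.7500    21,442.5001     150,097.5007
  7    55,500.00    33,562.0163   234,934.1143   1,879,472.9143
  Σ                 59,417.7208   320,027.4611   2,319,313.2024
P = 59,417.7208; D_Mac = 5.38606 yrs; D_mod = 5.01262 yrs; C = 33.80886.
Duration effect: -5.01262 × (-0.0215) = +0.107771
Convexity effect: 0.5 × 33.80886 × (-0.0215)² = +0.0078141
ΔP/P ≈ +0.107771 + 0.0078141 = +0.115585 = +11.5585%.

+11.559%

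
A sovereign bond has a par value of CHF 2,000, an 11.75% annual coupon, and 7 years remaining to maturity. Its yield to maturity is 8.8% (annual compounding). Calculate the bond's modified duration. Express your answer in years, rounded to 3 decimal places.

Periodic yield y = 0.088. First find Macaulay duration:
  t   CF        PV=CF/(1+0.088)^t    t·PV
  1       235.00       215.9926       215.9926
  2       235.00       198.5227       397.0453
  3       235.00       182.4657       547.3970
  4       235.00       167.7074       670.8297
  5       235.00       154.1429       770.7143
  6       235.00       141.6754       850.0525
  7     2,235.00     1,238.4408     8,669.0858
  Σ                  2,298.9475    12,121.1172
P = 2,298.9475; Macaulay duration = 12,121.1172 / 2,298.9475 = 5.27246 years.
Modified duration = D_Mac / (1 + y) = 5.27246 / 1.088 = 4.84601 years.

4.846 years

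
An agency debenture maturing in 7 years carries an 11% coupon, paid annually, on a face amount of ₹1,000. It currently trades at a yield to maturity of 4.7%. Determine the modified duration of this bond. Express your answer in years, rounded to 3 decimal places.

Periodic yield y = 0.047. First find Macaulay duration:
  t   CF        PV=CF/(1+0.047)^t    t·PV
  1       110.00       105.0621       105.0621
  2       110.00       100.3458       200.6917
  3       110.00        95.8413       287.5239
  4       110.00        91.5390       366.1558
  5       110.00        87.4298       437.1488
  6       110.00        83.5050       501.0301
  7     1,110.00       804.8153     5,633.7069
  Σ                  1,368.5382     7,531.3192
P = 1,368.5382; Macaulay duration = 7,531.3192 / 1,368.5382 = 5.50319 years.
Modified duration = D_Mac / (1 + y) = 5.50319 / 1.047 = 5.25615 years.

5.256 years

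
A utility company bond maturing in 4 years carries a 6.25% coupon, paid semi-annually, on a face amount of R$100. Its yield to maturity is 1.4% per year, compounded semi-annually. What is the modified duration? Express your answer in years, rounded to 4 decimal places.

3.6140 years

Periodic yield y = 0.007. First find Macaulay duration:
  t   CF        PV=CF/(1+0.007)^t    t·PV
  1        3.125         3.1033         3.1033
  2        3.125         3.0817         6.1634
  3        3.125         3.0603         9.1808
  4        3.125         3.0390        12.1560
  5        3.125         3.0179        15.0894
  6        3.125         2.9969        17.9814
  7        3.125         2.9761        20.8325
  8      103.125        97.5277       780.2220
  Σ                    118.8029       864.7289
P = 118.8029; Macaulay duration = 864.7289 / 118.8029 = 7.27869 half-year periods = 3.63934 years.
Modified duration = D_Mac / (1 + y) = 3.63934 / 1.007 = 3.61404 years.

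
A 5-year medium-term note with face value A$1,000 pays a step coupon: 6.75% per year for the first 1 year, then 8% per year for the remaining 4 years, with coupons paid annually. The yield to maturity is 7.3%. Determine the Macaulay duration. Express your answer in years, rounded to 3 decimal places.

Periodic yield y = 0.073. Discount each cash flow and weight by its year:
  t   CF        PV=CF/(1+0.073)^t    t·PV
  1        67.50        62.9077        62.9077
  2        80.00        69.4849       138.9698
  3        80.00        64.7576       194.2728
  4        80.00        60.3519       241.4077
  5     1,080.00       759.3205     3,796.6027
  Σ                  1,016.8227     4,434.1608
Price P = Σ PV = 1,016.8227.
Macaulay duration = Σ(t·PV) / P = 4,434.1608 / 1,016.8227 = 4.36080 years.

4.361 years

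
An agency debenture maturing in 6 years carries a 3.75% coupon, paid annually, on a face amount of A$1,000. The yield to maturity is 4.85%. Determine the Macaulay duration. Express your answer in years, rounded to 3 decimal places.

5.465 years

Periodic yield y = 0.0485. Discount each cash flow and weight by its year:
  t   CF        PV=CF/(1+0.0485)^t    t·PV
  1        37.50        35.7654        35.7654
  2        37.50        34.1110        68.2220
  3        37.50        32.5331        97.5994
  4        37.50        31.0283       124.1131
  5        37.50        29.5930       147.9650
  6     1,037.50       780.8678     4,685.2066
  Σ                    943.8986     5,158.8715
Price P = Σ PV = 943.8986.
Macaulay duration = Σ(t·PV) / P = 5,158.8715 / 943.8986 = 5.46549 years.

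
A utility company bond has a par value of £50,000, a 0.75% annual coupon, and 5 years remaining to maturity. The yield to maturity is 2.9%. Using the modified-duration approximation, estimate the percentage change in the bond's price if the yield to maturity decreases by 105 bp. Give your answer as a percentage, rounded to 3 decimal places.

+5.022%

Periodic yield y = 0.029. Modified duration first:
  t   CF        PV=CF/(1+0.029)^t    t·PV
  1       375.00       364.4315       364.4315
  2       375.00       354.1608       708.3216
  3       375.00       344.1796     1,032.5388
  4       375.00       334.4797     1,337.9188
  5    50,375.00    43,665.4746   218,327.3732
  Σ                 45,062.7263   221,770.5840
P = 45,062.7263; D_Mac = 4.92138 yrs; D_mod = 4.92138/(1+0.029) = 4.78268 yrs.
ΔP/P ≈ -D_mod · Δy = -4.78268 × (-0.0105) = +0.050218 = +5.0218%.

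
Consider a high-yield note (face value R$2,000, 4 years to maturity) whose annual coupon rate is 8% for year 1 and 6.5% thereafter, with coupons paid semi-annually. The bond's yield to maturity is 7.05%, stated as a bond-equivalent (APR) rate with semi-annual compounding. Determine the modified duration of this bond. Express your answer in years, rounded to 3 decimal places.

3.420 years

Periodic yield y = 0.03525. First find Macaulay duration:
  t   CF        PV=CF/(1+0.03525)^t    t·PV
  1        80.00        77.2760        77.2760
  2        80.00        74.6448       149.2896
  3        65.00        58.5838       175.7514
  4        65.00        56.5890       226.3562
  5        65.00        54.6622       273.3110
  6        65.00        52.8010       316.8058
  7        65.00        51.0031       357.0218
  8     2,065.00     1,565.1578    12,521.2628
  Σ                  1,990.7178    14,097.0747
P = 1,990.7178; Macaulay duration = 14,097.0747 / 1,990.7178 = 7.08140 half-year periods = 3.54070 years.
Modified duration = D_Mac / (1 + y) = 3.54070 / 1.03525 = 3.42014 years.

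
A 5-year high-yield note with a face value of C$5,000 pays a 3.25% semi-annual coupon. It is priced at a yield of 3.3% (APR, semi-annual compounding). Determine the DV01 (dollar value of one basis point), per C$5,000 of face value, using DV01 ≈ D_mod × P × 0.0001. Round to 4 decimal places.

Periodic yield y = 0.0165.
  t   CF        PV=CF/(1+0.0165)^t    t·PV
  1        81.25        79.9311        79.9311
  2        81.25        78.6337       157.2674
  3        81.25        77.3573       232.0719
  4        81.25        76.1016       304.4064
  5        81.25        74.8663       374.3316
  6        81.25        73.6511       441.9064
  7        81.25        72.4556       507.1889
  8        81.25        71.2794       570.2356
  9        81.25        70.1224       631.1018
  10    5,081.25     4,314.1648    43,141.6482
  Σ                  4,988.5633    46,440.0893
P = 4,988.5633; D_Mac = 9.30931 half-year periods = 4.65466 yrs; D_mod = 4.57910 yrs.
DV01 ≈ 4.57910 × 4,988.5633 × 0.0001 = 2.284313.

C$2.2843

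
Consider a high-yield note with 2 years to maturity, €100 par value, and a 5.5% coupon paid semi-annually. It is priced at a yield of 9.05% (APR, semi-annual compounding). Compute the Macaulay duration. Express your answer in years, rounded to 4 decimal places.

1.9181 years

Periodic yield y = 0.04525. Discount each cash flow and weight by its period:
  t   CF        PV=CF/(1+0.04525)^t    t·PV
  1         2.75         2.6309         2.6309
  2         2.75         2.5171         5.0341
  3         2.75         2.4081         7.2243
  4       102.75        86.0798       344.3191
  Σ                     93.6359       359.2084
Price P = Σ PV = 93.6359.
Macaulay duration = Σ(t·PV) / P = 359.2084 / 93.6359 = 3.83623 half-year periods.
In years: 3.83623 / 2 = 1.91811 years.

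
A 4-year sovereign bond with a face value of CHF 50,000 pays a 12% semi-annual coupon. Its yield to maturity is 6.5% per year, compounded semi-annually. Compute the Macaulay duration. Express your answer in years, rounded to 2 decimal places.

Periodic yield y = 0.0325. Discount each cash flow and weight by its period:
  t   CF        PV=CF/(1+0.0325)^t    t·PV
  1     3,000.00     2,905.5690     2,905.5690
  2     3,000.00     2,814.1104     5,628.2208
  3     3,000.00     2,725.5307     8,176.5920
  4     3,000.00     2,639.7391    10,558.9566
  5     3,000.00     2,556.6481    12,783.2404
  6     3,000.00     2,476.1725    14,857.0349
  7     3,000.00     2,398.2300    16,787.6100
  8    53,000.00    41,035.0897   328,280.7175
  Σ                 59,551.0895   399,977.9413
Price P = Σ PV = 59,551.0895.
Macaulay duration = Σ(t·PV) / P = 399,977.9413 / 59,551.0895 = 6.71655 half-year periods.
In years: 6.71655 / 2 = 3.35828 years.

3.36 years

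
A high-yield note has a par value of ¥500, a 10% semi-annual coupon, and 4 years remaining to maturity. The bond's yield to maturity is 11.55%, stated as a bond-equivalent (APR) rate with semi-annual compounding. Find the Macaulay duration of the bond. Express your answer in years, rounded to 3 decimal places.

3.375 years

Periodic yield y = 0.05775. Discount each cash flow and weight by its period:
  t   CF        PV=CF/(1+0.05775)^t    t·PV
  1        25.00        23.6351        23.6351
  2        25.00        22.3447        44.6893
  3        25.00        21.1247        63.3742
  4        25.00        19.9714        79.8855
  5        25.00        18.8810        94.4050
  6        25.00        17.8501       107.1009
  7        25.00        16.8756       118.1291
  8       525.00       335.0387     2,680.3099
  Σ                    475.7213     3,211.5289
Price P = Σ PV = 475.7213.
Macaulay duration = Σ(t·PV) / P = 3,211.5289 / 475.7213 = 6.75086 half-year periods.
In years: 6.75086 / 2 = 3.37543 years.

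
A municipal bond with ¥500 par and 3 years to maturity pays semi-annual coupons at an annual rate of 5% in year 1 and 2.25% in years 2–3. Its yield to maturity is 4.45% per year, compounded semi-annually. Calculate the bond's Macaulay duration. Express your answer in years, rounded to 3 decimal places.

Periodic yield y = 0.02225. Discount each cash flow and weight by its period:
  t   CF        PV=CF/(1+0.02225)^t    t·PV
  1       12.500        12.2279        12.2279
  2       12.500        11.9618        23.9236
  3        5.625         5.2656        15.7969
  4        5.625         5.1510        20.6041
  5        5.625         5.0389        25.1946
  6      505.625       443.0838     2,658.5025
  Σ                    482.7290     2,756.2496
Price P = Σ PV = 482.7290.
Macaulay duration = Σ(t·PV) / P = 2,756.2496 / 482.7290 = 5.70972 half-year periods.
In years: 5.70972 / 2 = 2.85486 years.

2.855 years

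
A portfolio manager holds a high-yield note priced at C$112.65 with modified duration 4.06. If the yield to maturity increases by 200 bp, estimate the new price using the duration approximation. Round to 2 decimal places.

Duration approximation: ΔP/P ≈ -D_mod · Δy = -4.06 × (+0.02) = -0.081200.
New price ≈ 112.65 × (1 - 0.081200) = 103.50282.

C$103.50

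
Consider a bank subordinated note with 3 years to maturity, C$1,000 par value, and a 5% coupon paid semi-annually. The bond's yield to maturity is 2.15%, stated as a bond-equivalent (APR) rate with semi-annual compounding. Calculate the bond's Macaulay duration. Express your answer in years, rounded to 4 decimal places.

Periodic yield y = 0.01075. Discount each cash flow and weight by its period:
  t   CF        PV=CF/(1+0.01075)^t    t·PV
  1        25.00        24.7341        24.7341
  2        25.00        24.4710        48.9421
  3        25.00        24.2108        72.6323
  4        25.00        23.9533        95.8131
  5        25.00        23.6985       118.4926
  6     1,025.00       961.3054     5,767.8322
  Σ                  1,082.3731     6,128.4464
Price P = Σ PV = 1,082.3731.
Macaulay duration = Σ(t·PV) / P = 6,128.4464 / 1,082.3731 = 5.66205 half-year periods.
In years: 5.66205 / 2 = 2.83102 years.

2.8310 years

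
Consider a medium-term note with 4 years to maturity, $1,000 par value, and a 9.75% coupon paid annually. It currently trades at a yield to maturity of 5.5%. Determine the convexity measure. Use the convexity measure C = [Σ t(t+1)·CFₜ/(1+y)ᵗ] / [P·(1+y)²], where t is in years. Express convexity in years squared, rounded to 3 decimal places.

15.190

With y = 0.055:
  t   CF        PV=CF/(1+0.055)^t    t·PV        t(t+1)·PV
  1        97.50        92.4171        92.4171         184.8341
  2        97.50        87.5991       175.1982         525.5947
  3        97.50        83.0323       249.0970         996.3880
  4     1,097.50       885.9204     3,543.6815      17,718.4075
  Σ                  1,148.9689     4,060.3938      19,425.2243
P = 1,148.9689.
Convexity = Σ t(t+1)·PV / [P·(1+y)²] = 19,425.2243 / (1,148.9689 × 1.113025) = 15.18983.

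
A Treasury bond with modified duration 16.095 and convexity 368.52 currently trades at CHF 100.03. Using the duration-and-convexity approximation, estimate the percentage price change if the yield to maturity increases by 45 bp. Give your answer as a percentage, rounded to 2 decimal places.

-6.87%

Duration effect: -D_mod·Δy = -16.095 × (+0.0045) = -0.0724275
Convexity effect: ½·C·(Δy)² = 0.5 × 368.52 × (0.0045)² = +0.003731265
ΔP/P ≈ -0.0724275 + 0.003731265 = -0.068696235
= -6.8696235%.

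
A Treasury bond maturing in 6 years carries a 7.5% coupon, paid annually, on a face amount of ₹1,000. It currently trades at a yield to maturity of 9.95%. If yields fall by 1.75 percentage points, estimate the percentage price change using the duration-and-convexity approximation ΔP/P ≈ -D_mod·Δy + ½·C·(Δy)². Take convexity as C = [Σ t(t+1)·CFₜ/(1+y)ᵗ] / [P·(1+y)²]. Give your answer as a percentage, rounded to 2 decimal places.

With y = 0.0995:
  t   CF        PV=CF/(1+0.0995)^t    t·PV        t(t+1)·PV
  1        75.00        68.2128        68.2128         136.4256
  2        75.00        62.0399       124.0797         372.2391
  3        75.00        56.4255       169.2766         677.1062
  4        75.00        51.3193       205.2770       1,026.3851
  5        75.00        46.6751       233.3754       1,400.2525
  6     1,075.00       608.4670     3,650.8023      25,555.6159
  Σ                    893.1396     4,451.0238      29,168.0245
P = 893.1396; D_Mac = 4.98357 yrs; D_mod = 4.53258 yrs; C = 27.01452.
Duration effect: -4.53258 × (-0.0175) = +0.079320
Convexity effect: 0.5 × 27.01452 × (-0.0175)² = +0.0041366
ΔP/P ≈ +0.079320 + 0.0041366 = +0.083457 = +8.3457%.

+8.35%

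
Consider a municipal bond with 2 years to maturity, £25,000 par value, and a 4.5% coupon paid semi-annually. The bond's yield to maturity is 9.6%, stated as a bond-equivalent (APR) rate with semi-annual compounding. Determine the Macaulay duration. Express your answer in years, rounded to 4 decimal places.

Periodic yield y = 0.048. Discount each cash flow and weight by its period:
  t   CF        PV=CF/(1+0.048)^t    t·PV
  1       562.50       536.7366       536.7366
  2       562.50       512.1533     1,024.3066
  3       562.50       488.6959     1,466.0876
  4    25,562.50    21,191.3290    84,765.3161
  Σ                 22,728.9148    87,792.4470
Price P = Σ PV = 22,728.9148.
Macaulay duration = Σ(t·PV) / P = 87,792.4470 / 22,728.9148 = 3.86259 half-year periods.
In years: 3.86259 / 2 = 1.93129 years.

1.9313 years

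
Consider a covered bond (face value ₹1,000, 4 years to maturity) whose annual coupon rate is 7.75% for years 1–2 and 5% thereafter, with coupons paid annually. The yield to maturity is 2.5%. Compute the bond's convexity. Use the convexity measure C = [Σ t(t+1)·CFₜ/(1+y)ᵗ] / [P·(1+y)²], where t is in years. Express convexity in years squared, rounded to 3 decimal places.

With y = 0.025:
  t   CF        PV=CF/(1+0.025)^t    t·PV        t(t+1)·PV
  1        77.50        75.6098        75.6098         151.2195
  2        77.50        73.7656       147.5312         442.5937
  3        50.00        46.4300       139.2899         557.1596
  4     1,050.00       951.2482     3,804.9927      19,024.9635
  Σ                  1,147.0535     4,167.4236      20,175.9364
P = 1,147.0535.
Convexity = Σ t(t+1)·PV / [P·(1+y)²] = 20,175.9364 / (1,147.0535 × 1.050625) = 16.74181.

16.742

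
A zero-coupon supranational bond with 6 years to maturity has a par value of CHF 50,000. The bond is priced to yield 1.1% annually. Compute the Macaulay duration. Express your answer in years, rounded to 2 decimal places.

6.00 years

A zero-coupon bond has a single cash flow at maturity, so its Macaulay duration equals its maturity: 6 years.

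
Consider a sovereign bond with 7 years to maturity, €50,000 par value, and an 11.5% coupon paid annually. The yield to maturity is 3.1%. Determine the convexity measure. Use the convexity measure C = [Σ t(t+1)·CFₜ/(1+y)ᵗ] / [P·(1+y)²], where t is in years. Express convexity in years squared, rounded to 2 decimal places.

With y = 0.031:
  t   CF        PV=CF/(1+0.031)^t    t·PV        t(t+1)·PV
  1     5,750.00     5,577.1096     5,577.1096      11,154.2192
  2     5,750.00     5,409.4177    10,818.8353      32,456.5059
  3     5,750.00     5,246.7679    15,740.3036      62,961.2142
  4     5,750.00     5,089.0086    20,356.0343     101,780.1717
  5     5,750.00     4,935.9928    24,679.9640     148,079.7843
  6     5,750.00     4,787.5779    28,725.4674     201,078.2715
  7    55,750.00    45,022.9777   315,160.8439   2,521,286.7514
  Σ                 76,068.8521   421,058.5581   3,078,796.9183
P = 76,068.8521.
Convexity = Σ t(t+1)·PV / [P·(1+y)²] = 3,078,796.9183 / (76,068.8521 × 1.062961) = 38.07648.

38.08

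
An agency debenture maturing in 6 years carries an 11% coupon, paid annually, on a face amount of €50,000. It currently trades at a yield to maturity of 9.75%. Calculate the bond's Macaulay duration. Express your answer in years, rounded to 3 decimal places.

4.733 years

Periodic yield y = 0.0975. Discount each cash flow and weight by its year:
  t   CF        PV=CF/(1+0.0975)^t    t·PV
  1     5,500.00     5,011.3895     5,011.3895
  2     5,500.00     4,566.1864     9,132.3727
  3     5,500.00     4,160.5343    12,481.6028
  4     5,500.00     3,790.9196    15,163.6784
  5     5,500.00     3,454.1409    17,270.7043
  6    55,500.00    31,758.9262   190,553.5570
  Σ                 52,742.0968   249,613.3047
Price P = Σ PV = 52,742.0968.
Macaulay duration = Σ(t·PV) / P = 249,613.3047 / 52,742.0968 = 4.73271 years.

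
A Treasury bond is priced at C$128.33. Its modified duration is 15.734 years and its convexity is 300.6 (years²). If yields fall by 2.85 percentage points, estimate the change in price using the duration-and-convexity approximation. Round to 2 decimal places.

Duration effect: -D_mod·Δy = -15.734 × (-0.0285) = +0.448419
Convexity effect: ½·C·(Δy)² = 0.5 × 300.6 × (-0.0285)² = +0.122081175
ΔP/P ≈ +0.448419 + 0.122081175 = +0.570500175
ΔP ≈ 128.33 × (+0.570500175) = +73.21228745775.

+C$73.21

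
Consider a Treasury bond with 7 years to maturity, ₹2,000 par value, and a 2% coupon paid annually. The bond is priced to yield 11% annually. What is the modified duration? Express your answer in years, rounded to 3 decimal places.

5.803 years

Periodic yield y = 0.11. First find Macaulay duration:
  t   CF        PV=CF/(1+0.11)^t    t·PV
  1        40.00        36.0360        36.0360
  2        40.00        32.4649        64.9298
  3        40.00        29.2477        87.7430
  4        40.00        26.3492       105.3970
  5        40.00        23.7381       118.6903
  6        40.00        21.3856       128.3138
  7     2,040.00       982.5832     6,878.0821
  Σ                  1,151.8047     7,419.1919
P = 1,151.8047; Macaulay duration = 7,419.1919 / 1,151.8047 = 6.44136 years.
Modified duration = D_Mac / (1 + y) = 6.44136 / 1.11 = 5.80303 years.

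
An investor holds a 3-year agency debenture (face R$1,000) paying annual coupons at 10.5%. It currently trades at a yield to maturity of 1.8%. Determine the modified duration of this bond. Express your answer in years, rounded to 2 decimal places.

Periodic yield y = 0.018. First find Macaulay duration:
  t   CF        PV=CF/(1+0.018)^t    t·PV
  1       105.00       103.1434       103.1434
  2       105.00       101.3197       202.6393
  3     1,105.00     1,047.4154     3,142.2461
  Σ                  1,251.8785     3,448.0289
P = 1,251.8785; Macaulay duration = 3,448.0289 / 1,251.8785 = 2.75428 years.
Modified duration = D_Mac / (1 + y) = 2.75428 / 1.018 = 2.70558 years.

2.71 years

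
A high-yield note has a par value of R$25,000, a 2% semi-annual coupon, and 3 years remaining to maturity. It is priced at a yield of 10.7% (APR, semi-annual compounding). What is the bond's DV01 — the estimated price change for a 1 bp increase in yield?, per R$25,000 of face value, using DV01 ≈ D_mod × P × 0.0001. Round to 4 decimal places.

R$5.4068

Periodic yield y = 0.0535.
  t   CF        PV=CF/(1+0.0535)^t    t·PV
  1       250.00       237.3042       237.3042
  2       250.00       225.2532       450.5064
  3       250.00       213.8141       641.4424
  4       250.00       202.9560       811.8239
  5       250.00       192.6492       963.2462
  6    25,250.00    18,469.4577   110,816.7459
  Σ                 19,541.4344   113,921.0690
P = 19,541.4344; D_Mac = 5.82972 half-year periods = 2.91486 yrs; D_mod = 2.76683 yrs.
DV01 ≈ 2.76683 × 19,541.4344 × 0.0001 = 5.406790.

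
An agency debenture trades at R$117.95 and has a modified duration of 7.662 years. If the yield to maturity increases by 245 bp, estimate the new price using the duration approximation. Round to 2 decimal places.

Duration approximation: ΔP/P ≈ -D_mod · Δy = -7.662 × (+0.0245) = -0.187719.
New price ≈ 117.95 × (1 - 0.187719) = 95.80854395.

R$95.81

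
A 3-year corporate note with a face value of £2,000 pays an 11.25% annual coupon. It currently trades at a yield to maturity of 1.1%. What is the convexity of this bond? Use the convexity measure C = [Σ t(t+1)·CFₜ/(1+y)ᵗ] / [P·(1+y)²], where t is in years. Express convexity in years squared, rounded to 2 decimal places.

With y = 0.011:
  t   CF        PV=CF/(1+0.011)^t    t·PV        t(t+1)·PV
  1       225.00       222.5519       222.5519         445.1039
  2       225.00       220.1305       440.2610       1,320.7830
  3     2,225.00     2,153.1612     6,459.4836      25,837.9346
  Σ                  2,595.8436     7,122.2966      27,603.8214
P = 2,595.8436.
Convexity = Σ t(t+1)·PV / [P·(1+y)²] = 27,603.8214 / (2,595.8436 × 1.022121) = 10.40371.

10.40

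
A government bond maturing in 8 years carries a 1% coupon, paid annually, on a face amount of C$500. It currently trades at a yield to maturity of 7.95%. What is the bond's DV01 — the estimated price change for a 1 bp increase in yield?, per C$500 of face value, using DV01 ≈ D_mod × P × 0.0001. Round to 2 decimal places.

Periodic yield y = 0.0795.
  t   CF        PV=CF/(1+0.0795)^t    t·PV
  1         5.00         4.6318         4.6318
  2         5.00         4.2907         8.5813
  3         5.00         3.9747        11.9240
  4         5.00         3.6820        14.7279
  5         5.00         3.4108        17.0540
  6         5.00         3.1596        18.9577
  7         5.00         2.9269        20.4885
  8       505.00       273.8484     2,190.7872
  Σ                    299.9248     2,287.1524
P = 299.9248; D_Mac = 7.62575 yrs; D_mod = 7.06415 yrs.
DV01 ≈ 7.06415 × 299.9248 × 0.0001 = 0.211871.

C$0.21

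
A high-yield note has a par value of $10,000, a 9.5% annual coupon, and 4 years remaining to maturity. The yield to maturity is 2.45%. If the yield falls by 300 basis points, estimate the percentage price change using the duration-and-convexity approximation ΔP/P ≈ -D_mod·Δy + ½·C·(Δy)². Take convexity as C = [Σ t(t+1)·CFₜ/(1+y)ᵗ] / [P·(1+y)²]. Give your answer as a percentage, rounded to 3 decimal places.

With y = 0.0245:
  t   CF        PV=CF/(1+0.0245)^t    t·PV        t(t+1)·PV
  1       950.00       927.2816       927.2816       1,854.5632
  2       950.00       905.1065     1,810.2130       5,430.6390
  3       950.00       883.4617     2,650.3850      10,601.5402
  4    10,950.00     9,939.5396    39,758.1584     198,790.7920
  Σ                 12,655.3894    45,146.0380     216,677.5343
P = 12,655.3894; D_Mac = 3.56734 yrs; D_mod = 3.48203 yrs; C = 16.31227.
Duration effect: -3.48203 × (-0.03) = +0.104461
Convexity effect: 0.5 × 16.31227 × (-0.03)² = +0.0073405
ΔP/P ≈ +0.104461 + 0.0073405 = +0.111801 = +11.1801%.

+11.180%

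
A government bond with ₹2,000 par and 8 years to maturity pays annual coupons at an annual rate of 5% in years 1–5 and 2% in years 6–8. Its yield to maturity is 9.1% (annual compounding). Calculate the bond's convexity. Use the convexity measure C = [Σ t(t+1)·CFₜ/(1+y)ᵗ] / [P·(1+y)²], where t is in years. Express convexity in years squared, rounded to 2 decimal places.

With y = 0.091:
  t   CF        PV=CF/(1+0.091)^t    t·PV        t(t+1)·PV
  1       100.00        91.6590        91.6590         183.3181
  2       100.00        84.0138       168.0275         504.0826
  3       100.00        77.0062       231.0186         924.0745
  4       100.00        70.5831       282.3326       1,411.6629
  5       100.00        64.6958       323.4791       1,940.8747
  6        40.00        23.7198       142.3190         996.2327
  7        40.00        21.7414       152.1895       1,217.5162
  8     2,040.00     1,016.3240     8,130.5917      73,175.3249
  Σ                  1,449.7431     9,521.6170      80,353.0866
P = 1,449.7431.
Convexity = Σ t(t+1)·PV / [P·(1+y)²] = 80,353.0866 / (1,449.7431 × 1.190281) = 46.56526.

46.57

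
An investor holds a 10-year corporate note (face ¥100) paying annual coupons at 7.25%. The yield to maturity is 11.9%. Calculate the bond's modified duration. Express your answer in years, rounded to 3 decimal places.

6.236 years

Periodic yield y = 0.119. First find Macaulay duration:
  t   CF        PV=CF/(1+0.119)^t    t·PV
  1         7.25         6.4790         6.4790
  2         7.25         5.7900        11.5800
  3         7.25         5.1743        15.5228
  4         7.25         4.6240        18.4960
  5         7.25         4.1323        20.6613
  6         7.25         3.6928        22.1569
  7         7.25         3.3001        23.1007
  8         7.25         2.9492        23.5932
  9         7.25         2.6355        23.7197
  10      107.25        34.8415       348.4147
  Σ                     73.6186       513.7243
P = 73.6186; Macaulay duration = 513.7243 / 73.6186 = 6.97819 years.
Modified duration = D_Mac / (1 + y) = 6.97819 / 1.119 = 6.23609 years.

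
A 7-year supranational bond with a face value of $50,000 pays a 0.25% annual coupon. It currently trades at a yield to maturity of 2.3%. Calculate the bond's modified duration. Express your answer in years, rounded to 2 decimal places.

6.79 years

Periodic yield y = 0.023. First find Macaulay duration:
  t   CF        PV=CF/(1+0.023)^t    t·PV
  1       125.00       122.1896       122.1896
  2       125.00       119.4425       238.8849
  3       125.00       116.7570       350.2711
  4       125.00       114.1320       456.5281
  5       125.00       111.5660       557.8300
  6       125.00       109.0577       654.3460
  7    50,125.00    42,748.9005   299,242.3038
  Σ                 43,442.0454   301,622.3536
P = 43,442.0454; Macaulay duration = 301,622.3536 / 43,442.0454 = 6.94310 years.
Modified duration = D_Mac / (1 + y) = 6.94310 / 1.023 = 6.78700 years.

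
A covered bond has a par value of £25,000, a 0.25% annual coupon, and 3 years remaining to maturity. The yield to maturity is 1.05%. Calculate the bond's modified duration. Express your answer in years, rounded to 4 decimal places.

2.9613 years

Periodic yield y = 0.0105. First find Macaulay duration:
  t   CF        PV=CF/(1+0.0105)^t    t·PV
  1        62.50        61.8506        61.8506
  2        62.50        61.2079       122.4158
  3    25,062.50    24,289.3245    72,867.9734
  Σ                 24,412.3829    73,052.2397
P = 24,412.3829; Macaulay duration = 73,052.2397 / 24,412.3829 = 2.99243 years.
Modified duration = D_Mac / (1 + y) = 2.99243 / 1.0105 = 2.96133 years.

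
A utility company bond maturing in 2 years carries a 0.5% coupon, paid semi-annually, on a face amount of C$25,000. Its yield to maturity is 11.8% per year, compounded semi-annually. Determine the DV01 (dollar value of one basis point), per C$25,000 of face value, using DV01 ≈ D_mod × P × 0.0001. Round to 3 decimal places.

C$3.779

Periodic yield y = 0.059.
  t   CF        PV=CF/(1+0.059)^t    t·PV
  1        62.50        59.0179        59.0179
  2        62.50        55.7299       111.4598
  3        62.50        52.6250       157.8750
  4    25,062.50    19,926.9371    79,707.7483
  Σ                 20,094.3099    80,036.1010
P = 20,094.3099; D_Mac = 3.98302 half-year periods = 1.99151 yrs; D_mod = 1.88056 yrs.
DV01 ≈ 1.88056 × 20,094.3099 × 0.0001 = 3.778853.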